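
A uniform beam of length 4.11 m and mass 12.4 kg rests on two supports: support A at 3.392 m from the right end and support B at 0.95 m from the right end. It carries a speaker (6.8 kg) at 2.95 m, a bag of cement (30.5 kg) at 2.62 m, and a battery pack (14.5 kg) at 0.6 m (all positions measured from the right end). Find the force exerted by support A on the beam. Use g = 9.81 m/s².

R_A ≈ 294 N

Take moments about support B.
Beam weight: 12.4 × 9.81 = 121.6 N down at 2.055 m → arm 1.105 m, τ = 121.6 × 1.105 = 134.4 N·m counterclockwise.
Speaker: 6.8 × 9.81 = 66.71 N down at 2.95 m → arm 2 m, τ = 66.71 × 2 = 133.4 N·m counterclockwise.
Bag of cement: 30.5 × 9.81 = 299.2 N down at 2.62 m → arm 1.67 m, τ = 299.2 × 1.67 = 499.7 N·m counterclockwise.
Battery pack: 14.5 × 9.81 = 142.2 N down at 0.6 m → arm 0.35 m, τ = 142.2 × 0.35 = 49.77 N·m clockwise.
Net load moment about support B = 717.7 N·m counterclockwise.
Reaction R at support A is upward at 3.392 m, arm 2.442 m → moment R × 2.442 clockwise.
Balancing moments: R × 2.442 = 717.7, giving R = 294 N.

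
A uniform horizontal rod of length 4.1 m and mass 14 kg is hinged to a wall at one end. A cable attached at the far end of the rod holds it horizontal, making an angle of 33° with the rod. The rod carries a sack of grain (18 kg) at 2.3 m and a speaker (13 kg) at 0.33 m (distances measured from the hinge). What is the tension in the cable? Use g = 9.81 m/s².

Sum moments about the hinge (the unknown hinge reaction has zero arm there).
Beam weight: 14 × 9.81 = 137.3 N down at 2.05 m → arm 2.05 m, τ = 137.3 × 2.05 = 281.5 N·m clockwise.
Sack of grain: 18 × 9.81 = 176.6 N down at 2.3 m → arm 2.3 m, τ = 176.6 × 2.3 = 406.2 N·m clockwise.
Speaker: 13 × 9.81 = 127.5 N down at 0.33 m → arm 0.33 m, τ = 127.5 × 0.33 = 42.08 N·m clockwise.
Total clockwise load moment = 729.8 N·m.
The cable tension T acts at 4.1 m; only its component perpendicular to the rod, T sinθ, produces torque. sin 33° = 0.5446.
For rotational equilibrium, T × 4.1 × 0.5446 = 729.8, so T = 729.8 / 2.233 = 327 N.

T ≈ 327 N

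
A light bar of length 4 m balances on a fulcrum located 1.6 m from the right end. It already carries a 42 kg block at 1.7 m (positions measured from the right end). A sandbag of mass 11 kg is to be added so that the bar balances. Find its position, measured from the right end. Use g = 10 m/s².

x ≈ 1.22 m from the right end

Choose the fulcrum (at 1.6 m from the right end) as the axis so the support reaction has zero arm there.
Block: 42 × 10 = 420 N down at 1.7 m → arm 0.1 m, τ = 420 × 0.1 = 42 N·m counterclockwise.
Net moment of existing loads = 42 N·m counterclockwise.
The sandbag weighs 11 × 10 = 110 N and must supply an equal clockwise moment, so its lever arm about the fulcrum is 42 / 110 = 0.382 m.
That puts it at 1.6 − 0.382 = 1.22 m from the right end.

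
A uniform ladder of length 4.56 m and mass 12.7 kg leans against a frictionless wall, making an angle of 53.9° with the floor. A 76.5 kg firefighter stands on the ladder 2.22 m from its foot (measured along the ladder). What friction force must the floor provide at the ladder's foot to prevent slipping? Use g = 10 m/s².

Taking torques about the foot of the ladder:
Ladder weight 12.7×10 = 127 N acts at 2.28 m along the ladder; its horizontal arm is 2.28·cos53.9° = 1.343 m → τ = 170.6 N·m clockwise.
Firefighter: 76.5×10 = 765 N at 2.22 m → arm 1.308 m → τ = 1001 N·m clockwise.
Wall normal N acts horizontally at the top; its moment arm is the height L sinθ = 4.56·sin53.9° = 3.684 m, counterclockwise.
For rotational equilibrium, N × 3.684 = 1172, so N = 318 N.
ΣFx = 0: friction at the foot balances the wall's push, so f = N_wall = 318 N.

f ≈ 318 N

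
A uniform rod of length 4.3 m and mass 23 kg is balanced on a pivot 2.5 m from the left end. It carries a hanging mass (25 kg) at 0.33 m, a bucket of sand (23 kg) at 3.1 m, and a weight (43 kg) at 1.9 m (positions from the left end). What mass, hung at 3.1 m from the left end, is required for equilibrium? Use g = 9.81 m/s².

About the pivot (at 2.5 m from the left end):
Beam weight: 23 × 9.81 = 225.6 N down at 2.15 m → arm 0.35 m, τ = 225.6 × 0.35 = 78.96 N·m counterclockwise.
Hanging mass: 25 × 9.81 = 245.2 N down at 0.33 m → arm 2.17 m, τ = 245.2 × 2.17 = 532.1 N·m counterclockwise.
Bucket of sand: 23 × 9.81 = 225.6 N down at 3.1 m → arm 0.6 m, τ = 225.6 × 0.6 = 135.4 N·m clockwise.
Weight: 43 × 9.81 = 421.8 N down at 1.9 m → arm 0.6 m, τ = 421.8 × 0.6 = 253.1 N·m counterclockwise.
Net moment of known loads = 728.8 N·m counterclockwise.
An unknown mass m at 3.1 m has arm 0.6 m; its moment is m·g·0.6 clockwise.
Balancing moments: m × 9.81 × 0.6 = 728.8, giving m = 728.8 / (9.81 × 0.6) = 124 kg.

m ≈ 124 kg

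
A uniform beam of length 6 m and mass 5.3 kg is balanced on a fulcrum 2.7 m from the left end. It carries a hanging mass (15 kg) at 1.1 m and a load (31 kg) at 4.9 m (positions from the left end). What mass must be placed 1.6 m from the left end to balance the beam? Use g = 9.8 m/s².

About the fulcrum (at 2.7 m from the left end):
Beam weight: 5.3 × 9.8 = 51.94 N down at 3 m → arm 0.3 m, τ = 51.94 × 0.3 = 15.58 N·m clockwise.
Hanging mass: 15 × 9.8 = 147 N down at 1.1 m → arm 1.6 m, τ = 147 × 1.6 = 235.2 N·m counterclockwise.
Load: 31 × 9.8 = 303.8 N down at 4.9 m → arm 2.2 m, τ = 303.8 × 2.2 = 668.4 N·m clockwise.
Net moment of known loads = 448.8 N·m clockwise.
An unknown mass m at 1.6 m has arm 1.1 m; its moment is m·g·1.1 counterclockwise.
Balancing moments: m × 9.8 × 1.1 = 448.8, giving m = 448.8 / (9.8 × 1.1) = 41.6 kg.

m ≈ 41.6 kg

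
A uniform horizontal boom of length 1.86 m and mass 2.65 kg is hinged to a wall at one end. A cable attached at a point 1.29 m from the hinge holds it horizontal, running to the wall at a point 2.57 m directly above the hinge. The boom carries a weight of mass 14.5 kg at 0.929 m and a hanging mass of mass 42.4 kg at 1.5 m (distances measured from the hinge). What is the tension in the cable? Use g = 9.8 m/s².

T ≈ 676 N

Take moments about the hinge.
Beam weight: 2.65 × 9.8 = 25.97 N down at 0.93 m → arm 0.93 m, τ = 25.97 × 0.93 = 24.15 N·m clockwise.
Weight: 14.5 × 9.8 = 142.1 N down at 0.929 m → arm 0.929 m, τ = 142.1 × 0.929 = 132 N·m clockwise.
Hanging mass: 42.4 × 9.8 = 415.5 N down at 1.5 m → arm 1.5 m, τ = 415.5 × 1.5 = 623.2 N·m clockwise.
Total clockwise load moment = 779.4 N·m.
The cable tension T acts at 1.29 m; only its component perpendicular to the boom, T sinθ, produces torque. sinθ = h/√(h²+d²) = 2.57/√(2.57²+1.29²) = 0.8937.
Στ = 0 ⇒ T × 1.29 × 0.8937 = 779.4 ⇒ T = 779.4 / 1.153 = 676 N.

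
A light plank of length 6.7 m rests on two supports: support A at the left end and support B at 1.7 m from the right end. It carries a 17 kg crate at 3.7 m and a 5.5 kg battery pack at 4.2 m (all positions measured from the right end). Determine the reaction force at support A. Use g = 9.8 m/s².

R_A ≈ 93.6 N

Choose support B as the axis so its reaction then has zero moment arm.
Crate: 17 × 9.8 = 166.6 N down at 3.7 m → arm 2 m, τ = 166.6 × 2 = 333.2 N·m counterclockwise.
Battery pack: 5.5 × 9.8 = 53.9 N down at 4.2 m → arm 2.5 m, τ = 53.9 × 2.5 = 134.8 N·m counterclockwise.
Net load moment about support B = 468 N·m counterclockwise.
Reaction R at support A is upward at 6.7 m, arm 5 m → moment R × 5 clockwise.
Setting net torque to zero: R × 5 = 468 → R = 93.6 N.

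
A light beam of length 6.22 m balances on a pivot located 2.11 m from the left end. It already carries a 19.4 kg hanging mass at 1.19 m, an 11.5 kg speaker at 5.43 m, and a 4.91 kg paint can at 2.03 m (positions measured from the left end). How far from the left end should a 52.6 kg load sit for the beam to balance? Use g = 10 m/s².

x ≈ 1.73 m from the left end

Sum moments about the pivot (at 2.11 m from the left end) (the support reaction has zero arm there).
Hanging mass: 19.4 × 10 = 194 N down at 1.19 m → arm 0.92 m, τ = 194 × 0.92 = 178.5 N·m counterclockwise.
Speaker: 11.5 × 10 = 115 N down at 5.43 m → arm 3.32 m, τ = 115 × 3.32 = 381.8 N·m clockwise.
Paint can: 4.91 × 10 = 49.1 N down at 2.03 m → arm 0.08 m, τ = 49.1 × 0.08 = 3.928 N·m counterclockwise.
Net moment of existing loads = 199.4 N·m clockwise.
The load weighs 52.6 × 10 = 526 N and must supply an equal counterclockwise moment, so its lever arm about the pivot is 199.4 / 526 = 0.379 m.
That puts it at 2.11 − 0.379 = 1.73 m from the left end.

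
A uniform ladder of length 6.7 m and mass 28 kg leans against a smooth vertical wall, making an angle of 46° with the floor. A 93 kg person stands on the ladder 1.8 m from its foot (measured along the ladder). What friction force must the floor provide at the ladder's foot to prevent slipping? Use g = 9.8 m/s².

f ≈ 369 N

Take moments about the foot of the ladder.
Ladder weight 28×9.8 = 274.4 N acts at 3.35 m along the ladder; its horizontal arm is 3.35·cos46° = 2.327 m → τ = 638.5 N·m clockwise.
Person: 93×9.8 = 911.4 N at 1.8 m → arm 1.25 m → τ = 1139 N·m clockwise.
Wall normal N acts horizontally at the top; its moment arm is the height L sinθ = 6.7·sin46° = 4.82 m, counterclockwise.
For rotational equilibrium, N × 4.82 = 1778, so N = 369 N.
ΣFx = 0: friction at the foot balances the wall's push, so f = N_wall = 369 N.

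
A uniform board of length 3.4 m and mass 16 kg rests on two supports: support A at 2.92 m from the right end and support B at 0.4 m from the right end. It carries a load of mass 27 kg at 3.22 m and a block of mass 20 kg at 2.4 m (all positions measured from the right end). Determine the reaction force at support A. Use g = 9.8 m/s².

Take moments about support B.
Beam weight: 16 × 9.8 = 156.8 N down at 1.7 m → arm 1.3 m, τ = 156.8 × 1.3 = 203.8 N·m counterclockwise.
Load: 27 × 9.8 = 264.6 N down at 3.22 m → arm 2.82 m, τ = 264.6 × 2.82 = 746.2 N·m counterclockwise.
Block: 20 × 9.8 = 196 N down at 2.4 m → arm 2 m, τ = 196 × 2 = 392 N·m counterclockwise.
Net load moment about support B = 1342 N·m counterclockwise.
Reaction R at support A is upward at 2.92 m, arm 2.52 m → moment R × 2.52 clockwise.
For rotational equilibrium, R × 2.52 = 1342, so R = 533 N.

R_A ≈ 533 N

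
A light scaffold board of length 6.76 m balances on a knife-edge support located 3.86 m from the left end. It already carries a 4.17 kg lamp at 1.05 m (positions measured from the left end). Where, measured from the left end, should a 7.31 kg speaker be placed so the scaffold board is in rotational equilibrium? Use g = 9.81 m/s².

x ≈ 5.46 m from the left end

Take moments about the knife-edge support (at 3.86 m from the left end).
Lamp: 4.17 × 9.81 = 40.91 N down at 1.05 m → arm 2.81 m, τ = 40.91 × 2.81 = 115 N·m counterclockwise.
Net moment of existing loads = 115 N·m counterclockwise.
The speaker weighs 7.31 × 9.81 = 71.71 N and must supply an equal clockwise moment, so its lever arm about the knife-edge support is 115 / 71.71 = 1.6 m.
That puts it at 3.86 + 1.6 = 5.46 m from the left end.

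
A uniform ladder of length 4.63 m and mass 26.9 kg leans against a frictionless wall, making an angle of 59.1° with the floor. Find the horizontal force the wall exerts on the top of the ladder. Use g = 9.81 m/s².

N_wall ≈ 79 N

Taking torques about the foot of the ladder:
Ladder weight 26.9×9.81 = 263.9 N acts at 2.315 m along the ladder; its horizontal arm is 2.315·cos59.1° = 1.189 m → τ = 313.8 N·m clockwise.
Wall normal N acts horizontally at the top; its moment arm is the height L sinθ = 4.63·sin59.1° = 3.973 m, counterclockwise.
Στ = 0 ⇒ N × 3.973 = 313.8 ⇒ N = 79 N.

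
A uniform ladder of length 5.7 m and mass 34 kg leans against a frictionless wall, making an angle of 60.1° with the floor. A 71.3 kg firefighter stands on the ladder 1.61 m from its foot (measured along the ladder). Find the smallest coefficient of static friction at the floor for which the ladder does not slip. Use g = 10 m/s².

μ_min ≈ 0.203

Take moments about the foot of the ladder.
Ladder weight 34×10 = 340 N acts at 2.85 m along the ladder; its horizontal arm is 2.85·cos60.1° = 1.421 m → τ = 483.1 N·m clockwise.
Firefighter: 71.3×10 = 713 N at 1.61 m → arm 0.8026 m → τ = 572.3 N·m clockwise.
Wall normal N acts horizontally at the top; its moment arm is the height L sinθ = 5.7·sin60.1° = 4.941 m, counterclockwise.
Balancing moments: N × 4.941 = 1055, giving N = 213.5 N.
ΣFx = 0 ⇒ f = N_wall = 213.5 N. ΣFy = 0 ⇒ N_floor = 1053 N.
μ_min = f / N_floor = 213.5 / 1053 = 0.203.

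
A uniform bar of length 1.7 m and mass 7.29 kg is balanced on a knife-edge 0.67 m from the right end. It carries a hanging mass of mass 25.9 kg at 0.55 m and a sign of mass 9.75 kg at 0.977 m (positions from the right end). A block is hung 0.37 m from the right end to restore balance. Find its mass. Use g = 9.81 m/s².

Sum moments about the knife-edge (at 0.67 m from the right end) (the support reaction has zero arm there).
Beam weight: 7.29 × 9.81 = 71.51 N down at 0.85 m → arm 0.18 m, τ = 71.51 × 0.18 = 12.87 N·m counterclockwise.
Hanging mass: 25.9 × 9.81 = 254.1 N down at 0.55 m → arm 0.12 m, τ = 254.1 × 0.12 = 30.49 N·m clockwise.
Sign: 9.75 × 9.81 = 95.65 N down at 0.977 m → arm 0.307 m, τ = 95.65 × 0.307 = 29.36 N·m counterclockwise.
Net moment of known loads = 11.74 N·m counterclockwise.
An unknown mass m at 0.37 m has arm 0.3 m; its moment is m·g·0.3 clockwise.
For rotational equilibrium, m × 9.81 × 0.3 = 11.74, so m = 11.74 / (9.81 × 0.3) = 3.99 kg.

m ≈ 3.99 kg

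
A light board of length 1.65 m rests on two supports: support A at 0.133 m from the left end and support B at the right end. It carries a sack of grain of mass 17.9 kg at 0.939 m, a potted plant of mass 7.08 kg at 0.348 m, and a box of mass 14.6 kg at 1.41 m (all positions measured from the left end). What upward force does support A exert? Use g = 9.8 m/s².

R_A ≈ 164 N

Taking torques about support B:
Sack of grain: 17.9 × 9.8 = 175.4 N down at 0.939 m → arm 0.711 m, τ = 175.4 × 0.711 = 124.7 N·m counterclockwise.
Potted plant: 7.08 × 9.8 = 69.38 N down at 0.348 m → arm 1.302 m, τ = 69.38 × 1.302 = 90.33 N·m counterclockwise.
Box: 14.6 × 9.8 = 143.1 N down at 1.41 m → arm 0.24 m, τ = 143.1 × 0.24 = 34.34 N·m counterclockwise.
Net load moment about support B = 249.4 N·m counterclockwise.
Reaction R at support A is upward at 0.133 m, arm 1.517 m → moment R × 1.517 clockwise.
For rotational equilibrium, R × 1.517 = 249.4, so R = 164 N.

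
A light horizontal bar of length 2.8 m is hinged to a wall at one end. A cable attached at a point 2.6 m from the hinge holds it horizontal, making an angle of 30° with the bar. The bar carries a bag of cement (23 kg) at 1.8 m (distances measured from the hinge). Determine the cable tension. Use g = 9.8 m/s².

T ≈ 312 N

Take moments about the hinge.
Bag of cement: 23 × 9.8 = 225.4 N down at 1.8 m → arm 1.8 m, τ = 225.4 × 1.8 = 405.7 N·m clockwise.
Total clockwise load moment = 405.7 N·m.
The cable tension T acts at 2.6 m; only its component perpendicular to the bar, T sinθ, produces torque. sin 30° = 0.5.
Setting net torque to zero: T × 2.6 × 0.5 = 405.7 → T = 405.7 / 1.3 = 312 N.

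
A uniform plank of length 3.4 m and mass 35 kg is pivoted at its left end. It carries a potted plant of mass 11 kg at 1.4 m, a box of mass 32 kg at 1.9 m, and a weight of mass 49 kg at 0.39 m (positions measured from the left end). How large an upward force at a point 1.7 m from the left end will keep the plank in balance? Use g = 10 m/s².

Choose the left end as the axis so the unknown pivot reaction has zero arm there.
Beam weight: 35 × 10 = 350 N down at 1.7 m → arm 1.7 m, τ = 350 × 1.7 = 595 N·m clockwise.
Potted plant: 11 × 10 = 110 N down at 1.4 m → arm 1.4 m, τ = 110 × 1.4 = 154 N·m clockwise.
Box: 32 × 10 = 320 N down at 1.9 m → arm 1.9 m, τ = 320 × 1.9 = 608 N·m clockwise.
Weight: 49 × 10 = 490 N down at 0.39 m → arm 0.39 m, τ = 490 × 0.39 = 191.1 N·m clockwise.
Net moment of the loads = 1548 N·m clockwise.
The upward force F acts at a point 1.7 m from the left end, arm 1.7 m, giving F × 1.7 counterclockwise.
Στ = 0 ⇒ F × 1.7 = 1548 ⇒ F = 1548 / 1.7 = 911 N.

F ≈ 911 N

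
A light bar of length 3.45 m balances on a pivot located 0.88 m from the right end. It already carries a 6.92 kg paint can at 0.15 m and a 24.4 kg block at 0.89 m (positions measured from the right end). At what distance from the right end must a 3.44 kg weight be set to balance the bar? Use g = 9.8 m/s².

Taking torques about the pivot (at 0.88 m from the right end):
Paint can: 6.92 × 9.8 = 67.82 N down at 0.15 m → arm 0.73 m, τ = 67.82 × 0.73 = 49.51 N·m clockwise.
Block: 24.4 × 9.8 = 239.1 N down at 0.89 m → arm 0.01 m, τ = 239.1 × 0.01 = 2.391 N·m counterclockwise.
Net moment of existing loads = 47.12 N·m clockwise.
The weight weighs 3.44 × 9.8 = 33.71 N and must supply an equal counterclockwise moment, so its lever arm about the pivot is 47.12 / 33.71 = 1.4 m.
That puts it at 0.88 + 1.4 = 2.28 m from the right end.

x ≈ 2.28 m from the right end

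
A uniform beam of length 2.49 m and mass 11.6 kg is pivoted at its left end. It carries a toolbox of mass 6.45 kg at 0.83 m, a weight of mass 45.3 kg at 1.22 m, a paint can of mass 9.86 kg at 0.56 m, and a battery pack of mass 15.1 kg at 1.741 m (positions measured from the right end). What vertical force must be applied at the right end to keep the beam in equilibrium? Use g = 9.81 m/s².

Take moments about the left end.
Beam weight: 11.6 × 9.81 = 113.8 N down at 1.245 m → arm 1.245 m, τ = 113.8 × 1.245 = 141.7 N·m clockwise.
Toolbox: 6.45 × 9.81 = 63.27 N down at 0.83 m → arm 1.66 m, τ = 63.27 × 1.66 = 105 N·m clockwise.
Weight: 45.3 × 9.81 = 444.4 N down at 1.22 m → arm 1.27 m, τ = 444.4 × 1.27 = 564.4 N·m clockwise.
Paint can: 9.86 × 9.81 = 96.73 N down at 0.56 m → arm 1.93 m, τ = 96.73 × 1.93 = 186.7 N·m clockwise.
Battery pack: 15.1 × 9.81 = 148.1 N down at 1.741 m → arm 0.749 m, τ = 148.1 × 0.749 = 110.9 N·m clockwise.
Net moment of the loads = 1109 N·m clockwise.
The upward force F acts at the right end, arm 2.49 m, giving F × 2.49 counterclockwise.
Στ = 0 ⇒ F × 2.49 = 1109 ⇒ F = 1109 / 2.49 = 445 N.

F ≈ 445 N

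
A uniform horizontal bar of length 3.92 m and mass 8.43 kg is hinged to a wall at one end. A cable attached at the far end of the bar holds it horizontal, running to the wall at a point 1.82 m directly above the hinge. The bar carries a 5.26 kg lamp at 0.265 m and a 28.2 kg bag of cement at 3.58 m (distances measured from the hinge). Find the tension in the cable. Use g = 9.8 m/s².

T ≈ 706 N

About the hinge:
Beam weight: 8.43 × 9.8 = 82.61 N down at 1.96 m → arm 1.96 m, τ = 82.61 × 1.96 = 161.9 N·m clockwise.
Lamp: 5.26 × 9.8 = 51.55 N down at 0.265 m → arm 0.265 m, τ = 51.55 × 0.265 = 13.66 N·m clockwise.
Bag of cement: 28.2 × 9.8 = 276.4 N down at 3.58 m → arm 3.58 m, τ = 276.4 × 3.58 = 989.5 N·m clockwise.
Total clockwise load moment = 1165 N·m.
The cable tension T acts at 3.92 m; only its component perpendicular to the bar, T sinθ, produces torque. sinθ = h/√(h²+d²) = 1.82/√(1.82²+3.92²) = 0.4211.
Setting net torque to zero: T × 3.92 × 0.4211 = 1165 → T = 1165 / 1.651 = 706 N.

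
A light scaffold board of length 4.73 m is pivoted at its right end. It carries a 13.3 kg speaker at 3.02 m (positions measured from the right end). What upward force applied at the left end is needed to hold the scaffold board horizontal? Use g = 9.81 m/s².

Sum moments about the right end (the unknown pivot reaction has zero arm there).
Speaker: 13.3 × 9.81 = 130.5 N down at 3.02 m → arm 3.02 m, τ = 130.5 × 3.02 = 394.1 N·m counterclockwise.
Net moment of the loads = 394.1 N·m counterclockwise.
The upward force F acts at the left end, arm 4.73 m, giving F × 4.73 clockwise.
Στ = 0 ⇒ F × 4.73 = 394.1 ⇒ F = 394.1 / 4.73 = 83.3 N.

F ≈ 83.3 N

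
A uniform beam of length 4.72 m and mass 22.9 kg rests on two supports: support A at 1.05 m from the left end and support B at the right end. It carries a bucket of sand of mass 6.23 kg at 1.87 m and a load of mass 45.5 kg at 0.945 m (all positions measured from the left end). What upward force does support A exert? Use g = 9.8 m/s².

R_A ≈ 650 N

Taking torques about support B:
Beam weight: 22.9 × 9.8 = 224.4 N down at 2.36 m → arm 2.36 m, τ = 224.4 × 2.36 = 529.6 N·m counterclockwise.
Bucket of sand: 6.23 × 9.8 = 61.05 N down at 1.87 m → arm 2.85 m, τ = 61.05 × 2.85 = 174 N·m counterclockwise.
Load: 45.5 × 9.8 = 445.9 N down at 0.945 m → arm 3.775 m, τ = 445.9 × 3.775 = 1683 N·m counterclockwise.
Net load moment about support B = 2387 N·m counterclockwise.
Reaction R at support A is upward at 1.05 m, arm 3.67 m → moment R × 3.67 clockwise.
Balancing moments: R × 3.67 = 2387, giving R = 650 N.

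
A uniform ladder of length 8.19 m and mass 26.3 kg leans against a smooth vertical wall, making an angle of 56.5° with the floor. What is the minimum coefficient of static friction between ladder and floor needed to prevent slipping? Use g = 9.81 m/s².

Choose the foot of the ladder as the axis so the floor normal and friction both act there and drop out.
Ladder weight 26.3×9.81 = 258 N acts at 4.095 m along the ladder; its horizontal arm is 4.095·cos56.5° = 2.26 m → τ = 583.1 N·m clockwise.
Wall normal N acts horizontally at the top; its moment arm is the height L sinθ = 8.19·sin56.5° = 6.83 m, counterclockwise.
Balancing moments: N × 6.83 = 583.1, giving N = 85.37 N.
ΣFx = 0 ⇒ f = N_wall = 85.37 N. ΣFy = 0 ⇒ N_floor = 258 N.
μ_min = f / N_floor = 85.37 / 258 = 0.331.

μ_min ≈ 0.331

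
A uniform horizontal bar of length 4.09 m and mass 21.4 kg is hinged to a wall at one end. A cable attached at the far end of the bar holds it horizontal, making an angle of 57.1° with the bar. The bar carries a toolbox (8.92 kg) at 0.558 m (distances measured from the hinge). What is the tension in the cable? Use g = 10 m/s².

Take moments about the hinge.
Beam weight: 21.4 × 10 = 214 N down at 2.045 m → arm 2.045 m, τ = 214 × 2.045 = 437.6 N·m clockwise.
Toolbox: 8.92 × 10 = 89.2 N down at 0.558 m → arm 0.558 m, τ = 89.2 × 0.558 = 49.77 N·m clockwise.
Total clockwise load moment = 487.4 N·m.
The cable tension T acts at 4.09 m; only its component perpendicular to the bar, T sinθ, produces torque. sin 57.1° = 0.8396.
Balancing moments: T × 4.09 × 0.8396 = 487.4, giving T = 487.4 / 3.434 = 142 N.

T ≈ 142 N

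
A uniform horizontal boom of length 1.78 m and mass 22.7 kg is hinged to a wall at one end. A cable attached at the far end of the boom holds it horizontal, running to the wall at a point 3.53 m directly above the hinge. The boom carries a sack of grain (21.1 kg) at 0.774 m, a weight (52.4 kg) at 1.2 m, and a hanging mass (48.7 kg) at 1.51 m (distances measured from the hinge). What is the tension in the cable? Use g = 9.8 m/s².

T ≈ 1070 N

About the hinge:
Beam weight: 22.7 × 9.8 = 222.5 N down at 0.89 m → arm 0.89 m, τ = 222.5 × 0.89 = 198 N·m clockwise.
Sack of grain: 21.1 × 9.8 = 206.8 N down at 0.774 m → arm 0.774 m, τ = 206.8 × 0.774 = 160.1 N·m clockwise.
Weight: 52.4 × 9.8 = 513.5 N down at 1.2 m → arm 1.2 m, τ = 513.5 × 1.2 = 616.2 N·m clockwise.
Hanging mass: 48.7 × 9.8 = 477.3 N down at 1.51 m → arm 1.51 m, τ = 477.3 × 1.51 = 720.7 N·m clockwise.
Total clockwise load moment = 1695 N·m.
The cable tension T acts at 1.78 m; only its component perpendicular to the boom, T sinθ, produces torque. sinθ = h/√(h²+d²) = 3.53/√(3.53²+1.78²) = 0.8929.
Balancing moments: T × 1.78 × 0.8929 = 1695, giving T = 1695 / 1.589 = 1070 N.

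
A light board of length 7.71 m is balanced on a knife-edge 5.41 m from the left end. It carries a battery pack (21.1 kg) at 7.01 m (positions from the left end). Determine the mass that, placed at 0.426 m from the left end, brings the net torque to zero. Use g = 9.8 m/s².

About the knife-edge (at 5.41 m from the left end):
Battery pack: 21.1 × 9.8 = 206.8 N down at 7.01 m → arm 1.6 m, τ = 206.8 × 1.6 = 330.9 N·m clockwise.
Net moment of known loads = 330.9 N·m clockwise.
An unknown mass m at 0.426 m has arm 4.984 m; its moment is m·g·4.984 counterclockwise.
For rotational equilibrium, m × 9.8 × 4.984 = 330.9, so m = 330.9 / (9.8 × 4.984) = 6.77 kg.

m ≈ 6.77 kg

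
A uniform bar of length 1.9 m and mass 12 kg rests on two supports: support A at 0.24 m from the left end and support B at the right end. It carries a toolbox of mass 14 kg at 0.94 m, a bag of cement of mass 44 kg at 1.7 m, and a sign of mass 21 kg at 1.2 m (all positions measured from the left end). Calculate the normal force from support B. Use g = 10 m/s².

Sum moments about support A (its reaction then has zero moment arm).
Beam weight: 12 × 10 = 120 N down at 0.95 m → arm 0.71 m, τ = 120 × 0.71 = 85.2 N·m clockwise.
Toolbox: 14 × 10 = 140 N down at 0.94 m → arm 0.7 m, τ = 140 × 0.7 = 98 N·m clockwise.
Bag of cement: 44 × 10 = 440 N down at 1.7 m → arm 1.46 m, τ = 440 × 1.46 = 642.4 N·m clockwise.
Sign: 21 × 10 = 210 N down at 1.2 m → arm 0.96 m, τ = 210 × 0.96 = 201.6 N·m clockwise.
Net load moment about support A = 1027 N·m clockwise.
Reaction R at support B is upward at 1.9 m, arm 1.66 m → moment R × 1.66 counterclockwise.
Στ = 0 ⇒ R × 1.66 = 1027 ⇒ R = 619 N.

R_B ≈ 619 N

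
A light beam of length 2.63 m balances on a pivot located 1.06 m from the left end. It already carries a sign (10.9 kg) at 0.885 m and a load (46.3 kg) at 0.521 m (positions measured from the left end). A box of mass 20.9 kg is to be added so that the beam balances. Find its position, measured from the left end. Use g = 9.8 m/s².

x ≈ 2.35 m from the left end

Taking torques about the pivot (at 1.06 m from the left end):
Sign: 10.9 × 9.8 = 106.8 N down at 0.885 m → arm 0.175 m, τ = 106.8 × 0.175 = 18.69 N·m counterclockwise.
Load: 46.3 × 9.8 = 453.7 N down at 0.521 m → arm 0.539 m, τ = 453.7 × 0.539 = 244.5 N·m counterclockwise.
Net moment of existing loads = 263.2 N·m counterclockwise.
The box weighs 20.9 × 9.8 = 204.8 N and must supply an equal clockwise moment, so its lever arm about the pivot is 263.2 / 204.8 = 1.29 m.
That puts it at 1.06 + 1.29 = 2.35 m from the left end.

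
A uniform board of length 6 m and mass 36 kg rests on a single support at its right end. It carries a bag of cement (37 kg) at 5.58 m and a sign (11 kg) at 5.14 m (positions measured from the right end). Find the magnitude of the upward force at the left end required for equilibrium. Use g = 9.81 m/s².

Take moments about the right end.
Beam weight: 36 × 9.81 = 353.2 N down at 3 m → arm 3 m, τ = 353.2 × 3 = 1060 N·m counterclockwise.
Bag of cement: 37 × 9.81 = 363 N down at 5.58 m → arm 5.58 m, τ = 363 × 5.58 = 2026 N·m counterclockwise.
Sign: 11 × 9.81 = 107.9 N down at 5.14 m → arm 5.14 m, τ = 107.9 × 5.14 = 554.6 N·m counterclockwise.
Net moment of the loads = 3641 N·m counterclockwise.
The upward force F acts at the left end, arm 6 m, giving F × 6 clockwise.
Στ = 0 ⇒ F × 6 = 3641 ⇒ F = 3641 / 6 = 607 N.

F ≈ 607 N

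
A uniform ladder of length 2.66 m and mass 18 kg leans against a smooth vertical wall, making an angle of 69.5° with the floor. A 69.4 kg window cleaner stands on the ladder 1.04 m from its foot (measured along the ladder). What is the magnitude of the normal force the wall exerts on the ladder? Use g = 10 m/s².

N_wall ≈ 135 N

Sum moments about the foot of the ladder (the floor normal and friction both act there and drop out).
Ladder weight 18×10 = 180 N acts at 1.33 m along the ladder; its horizontal arm is 1.33·cos69.5° = 0.4658 m → τ = 83.84 N·m clockwise.
Window cleaner: 69.4×10 = 694 N at 1.04 m → arm 0.3642 m → τ = 252.8 N·m clockwise.
Wall normal N acts horizontally at the top; its moment arm is the height L sinθ = 2.66·sin69.5° = 2.492 m, counterclockwise.
Στ = 0 ⇒ N × 2.492 = 336.6 ⇒ N = 135 N.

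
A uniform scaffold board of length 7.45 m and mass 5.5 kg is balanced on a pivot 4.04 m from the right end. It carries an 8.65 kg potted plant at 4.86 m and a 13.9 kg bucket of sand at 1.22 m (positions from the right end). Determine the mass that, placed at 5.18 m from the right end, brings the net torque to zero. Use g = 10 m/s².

m ≈ 29.7 kg

Taking torques about the pivot (at 4.04 m from the right end):
Beam weight: 5.5 × 10 = 55 N down at 3.725 m → arm 0.315 m, τ = 55 × 0.315 = 17.32 N·m clockwise.
Potted plant: 8.65 × 10 = 86.5 N down at 4.86 m → arm 0.82 m, τ = 86.5 × 0.82 = 70.93 N·m counterclockwise.
Bucket of sand: 13.9 × 10 = 139 N down at 1.22 m → arm 2.82 m, τ = 139 × 2.82 = 392 N·m clockwise.
Net moment of known loads = 338.4 N·m clockwise.
An unknown mass m at 5.18 m has arm 1.14 m; its moment is m·g·1.14 counterclockwise.
For rotational equilibrium, m × 10 × 1.14 = 338.4, so m = 338.4 / (10 × 1.14) = 29.7 kg.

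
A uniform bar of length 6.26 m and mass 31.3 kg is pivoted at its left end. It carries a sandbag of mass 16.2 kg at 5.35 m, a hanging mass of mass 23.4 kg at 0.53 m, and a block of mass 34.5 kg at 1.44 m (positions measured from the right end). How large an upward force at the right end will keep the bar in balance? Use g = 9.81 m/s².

F ≈ 647 N

About the left end:
Beam weight: 31.3 × 9.81 = 307.1 N down at 3.13 m → arm 3.13 m, τ = 307.1 × 3.13 = 961.2 N·m clockwise.
Sandbag: 16.2 × 9.81 = 158.9 N down at 5.35 m → arm 0.91 m, τ = 158.9 × 0.91 = 144.6 N·m clockwise.
Hanging mass: 23.4 × 9.81 = 229.6 N down at 0.53 m → arm 5.73 m, τ = 229.6 × 5.73 = 1316 N·m clockwise.
Block: 34.5 × 9.81 = 338.4 N down at 1.44 m → arm 4.82 m, τ = 338.4 × 4.82 = 1631 N·m clockwise.
Net moment of the loads = 4053 N·m clockwise.
The upward force F acts at the right end, arm 6.26 m, giving F × 6.26 counterclockwise.
Setting net torque to zero: F × 6.26 = 4053 → F = 4053 / 6.26 = 647 N.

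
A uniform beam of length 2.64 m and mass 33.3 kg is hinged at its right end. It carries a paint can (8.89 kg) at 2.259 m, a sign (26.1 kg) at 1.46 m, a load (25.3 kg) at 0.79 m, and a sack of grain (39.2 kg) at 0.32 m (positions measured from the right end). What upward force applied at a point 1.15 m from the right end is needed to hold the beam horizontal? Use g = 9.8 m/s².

Take moments about the right end.
Beam weight: 33.3 × 9.8 = 326.3 N down at 1.32 m → arm 1.32 m, τ = 326.3 × 1.32 = 430.7 N·m counterclockwise.
Paint can: 8.89 × 9.8 = 87.12 N down at 2.259 m → arm 2.259 m, τ = 87.12 × 2.259 = 196.8 N·m counterclockwise.
Sign: 26.1 × 9.8 = 255.8 N down at 1.46 m → arm 1.46 m, τ = 255.8 × 1.46 = 373.5 N·m counterclockwise.
Load: 25.3 × 9.8 = 247.9 N down at 0.79 m → arm 0.79 m, τ = 247.9 × 0.79 = 195.8 N·m counterclockwise.
Sack of grain: 39.2 × 9.8 = 384.2 N down at 0.32 m → arm 0.32 m, τ = 384.2 × 0.32 = 122.9 N·m counterclockwise.
Net moment of the loads = 1320 N·m counterclockwise.
The upward force F acts at a point 1.15 m from the right end, arm 1.15 m, giving F × 1.15 clockwise.
Στ = 0 ⇒ F × 1.15 = 1320 ⇒ F = 1320 / 1.15 = 1150 N.

F ≈ 1150 N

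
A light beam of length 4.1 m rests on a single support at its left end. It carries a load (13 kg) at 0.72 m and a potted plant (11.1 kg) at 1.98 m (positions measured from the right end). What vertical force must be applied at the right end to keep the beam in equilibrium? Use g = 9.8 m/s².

F ≈ 161 N

Choose the left end as the axis so the unknown pivot reaction has zero arm there.
Load: 13 × 9.8 = 127.4 N down at 0.72 m → arm 3.38 m, τ = 127.4 × 3.38 = 430.6 N·m clockwise.
Potted plant: 11.1 × 9.8 = 108.8 N down at 1.98 m → arm 2.12 m, τ = 108.8 × 2.12 = 230.7 N·m clockwise.
Net moment of the loads = 661.3 N·m clockwise.
The upward force F acts at the right end, arm 4.1 m, giving F × 4.1 counterclockwise.
Setting net torque to zero: F × 4.1 = 661.3 → F = 661.3 / 4.1 = 161 N.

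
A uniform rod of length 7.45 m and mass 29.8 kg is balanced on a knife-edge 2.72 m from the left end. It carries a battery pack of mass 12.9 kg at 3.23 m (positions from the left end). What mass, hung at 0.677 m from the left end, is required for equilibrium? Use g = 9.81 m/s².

Take moments about the knife-edge (at 2.72 m from the left end).
Beam weight: 29.8 × 9.81 = 292.3 N down at 3.725 m → arm 1.005 m, τ = 292.3 × 1.005 = 293.8 N·m clockwise.
Battery pack: 12.9 × 9.81 = 126.5 N down at 3.23 m → arm 0.51 m, τ = 126.5 × 0.51 = 64.52 N·m clockwise.
Net moment of known loads = 358.3 N·m clockwise.
An unknown mass m at 0.677 m has arm 2.043 m; its moment is m·g·2.043 counterclockwise.
For rotational equilibrium, m × 9.81 × 2.043 = 358.3, so m = 358.3 / (9.81 × 2.043) = 17.9 kg.

m ≈ 17.9 kg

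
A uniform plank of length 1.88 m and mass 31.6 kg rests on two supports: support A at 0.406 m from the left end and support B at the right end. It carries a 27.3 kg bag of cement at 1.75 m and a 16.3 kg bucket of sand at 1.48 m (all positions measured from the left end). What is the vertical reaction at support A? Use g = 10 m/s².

Choose support B as the axis so its reaction then has zero moment arm.
Beam weight: 31.6 × 10 = 316 N down at 0.94 m → arm 0.94 m, τ = 316 × 0.94 = 297 N·m counterclockwise.
Bag of cement: 27.3 × 10 = 273 N down at 1.75 m → arm 0.13 m, τ = 273 × 0.13 = 35.49 N·m counterclockwise.
Bucket of sand: 16.3 × 10 = 163 N down at 1.48 m → arm 0.4 m, τ = 163 × 0.4 = 65.2 N·m counterclockwise.
Net load moment about support B = 397.7 N·m counterclockwise.
Reaction R at support A is upward at 0.406 m, arm 1.474 m → moment R × 1.474 clockwise.
For rotational equilibrium, R × 1.474 = 397.7, so R = 270 N.

R_A ≈ 270 N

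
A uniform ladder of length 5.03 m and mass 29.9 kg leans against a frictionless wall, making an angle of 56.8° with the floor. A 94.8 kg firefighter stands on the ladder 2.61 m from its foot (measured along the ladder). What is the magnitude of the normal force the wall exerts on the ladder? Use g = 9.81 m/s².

Take moments about the foot of the ladder.
Ladder weight 29.9×9.81 = 293.3 N acts at 2.515 m along the ladder; its horizontal arm is 2.515·cos56.8° = 1.377 m → τ = 403.9 N·m clockwise.
Firefighter: 94.8×9.81 = 930 N at 2.61 m → arm 1.429 m → τ = 1329 N·m clockwise.
Wall normal N acts horizontally at the top; its moment arm is the height L sinθ = 5.03·sin56.8° = 4.209 m, counterclockwise.
Setting net torque to zero: N × 4.209 = 1733 → N = 412 N.

N_wall ≈ 412 N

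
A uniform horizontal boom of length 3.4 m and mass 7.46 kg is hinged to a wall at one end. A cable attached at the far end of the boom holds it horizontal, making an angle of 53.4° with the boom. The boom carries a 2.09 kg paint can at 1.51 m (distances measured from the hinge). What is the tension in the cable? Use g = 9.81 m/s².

T ≈ 56.9 N

Take moments about the hinge.
Beam weight: 7.46 × 9.81 = 73.18 N down at 1.7 m → arm 1.7 m, τ = 73.18 × 1.7 = 124.4 N·m clockwise.
Paint can: 2.09 × 9.81 = 20.5 N down at 1.51 m → arm 1.51 m, τ = 20.5 × 1.51 = 30.96 N·m clockwise.
Total clockwise load moment = 155.4 N·m.
The cable tension T acts at 3.4 m; only its component perpendicular to the boom, T sinθ, produces torque. sin 53.4° = 0.8028.
Balancing moments: T × 3.4 × 0.8028 = 155.4, giving T = 155.4 / 2.73 = 56.9 N.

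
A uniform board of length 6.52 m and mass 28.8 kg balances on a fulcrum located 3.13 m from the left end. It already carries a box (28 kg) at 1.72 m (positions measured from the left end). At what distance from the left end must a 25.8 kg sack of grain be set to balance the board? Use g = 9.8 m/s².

x ≈ 4.52 m from the left end

Take moments about the fulcrum (at 3.13 m from the left end).
Beam weight: 28.8 × 9.8 = 282.2 N down at 3.26 m → arm 0.13 m, τ = 282.2 × 0.13 = 36.69 N·m clockwise.
Box: 28 × 9.8 = 274.4 N down at 1.72 m → arm 1.41 m, τ = 274.4 × 1.41 = 386.9 N·m counterclockwise.
Net moment of existing loads = 350.2 N·m counterclockwise.
The sack of grain weighs 25.8 × 9.8 = 252.8 N and must supply an equal clockwise moment, so its lever arm about the fulcrum is 350.2 / 252.8 = 1.39 m.
That puts it at 3.13 + 1.39 = 4.52 m from the left end.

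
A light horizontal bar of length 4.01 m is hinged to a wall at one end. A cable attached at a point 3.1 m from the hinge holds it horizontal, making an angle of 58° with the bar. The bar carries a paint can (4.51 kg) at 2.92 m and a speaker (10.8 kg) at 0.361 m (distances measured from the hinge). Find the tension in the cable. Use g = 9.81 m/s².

T ≈ 63.7 N

About the hinge:
Paint can: 4.51 × 9.81 = 44.24 N down at 2.92 m → arm 2.92 m, τ = 44.24 × 2.92 = 129.2 N·m clockwise.
Speaker: 10.8 × 9.81 = 105.9 N down at 0.361 m → arm 0.361 m, τ = 105.9 × 0.361 = 38.23 N·m clockwise.
Total clockwise load moment = 167.4 N·m.
The cable tension T acts at 3.1 m; only its component perpendicular to the bar, T sinθ, produces torque. sin 58° = 0.848.
Setting net torque to zero: T × 3.1 × 0.848 = 167.4 → T = 167.4 / 2.629 = 63.7 N.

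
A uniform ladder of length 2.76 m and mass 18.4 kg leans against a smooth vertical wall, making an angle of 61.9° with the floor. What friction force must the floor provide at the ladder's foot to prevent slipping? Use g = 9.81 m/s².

f ≈ 48.2 N

About the foot of the ladder:
Ladder weight 18.4×9.81 = 180.5 N acts at 1.38 m along the ladder; its horizontal arm is 1.38·cos61.9° = 0.65 m → τ = 117.3 N·m clockwise.
Wall normal N acts horizontally at the top; its moment arm is the height L sinθ = 2.76·sin61.9° = 2.435 m, counterclockwise.
Στ = 0 ⇒ N × 2.435 = 117.3 ⇒ N = 48.2 N.
ΣFx = 0: friction at the foot balances the wall's push, so f = N_wall = 48.2 N.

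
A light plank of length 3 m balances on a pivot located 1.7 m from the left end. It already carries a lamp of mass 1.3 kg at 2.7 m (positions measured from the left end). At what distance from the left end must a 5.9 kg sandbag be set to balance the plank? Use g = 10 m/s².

x ≈ 1.48 m from the left end

Taking torques about the pivot (at 1.7 m from the left end):
Lamp: 1.3 × 10 = 13 N down at 2.7 m → arm 1 m, τ = 13 × 1 = 13 N·m clockwise.
Net moment of existing loads = 13 N·m clockwise.
The sandbag weighs 5.9 × 10 = 59 N and must supply an equal counterclockwise moment, so its lever arm about the pivot is 13 / 59 = 0.22 m.
That puts it at 1.7 − 0.22 = 1.48 m from the left end.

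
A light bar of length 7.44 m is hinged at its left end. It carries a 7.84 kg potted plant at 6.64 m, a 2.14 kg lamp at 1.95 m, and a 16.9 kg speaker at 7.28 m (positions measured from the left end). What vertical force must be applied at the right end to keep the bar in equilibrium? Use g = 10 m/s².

F ≈ 241 N

About the left end:
Potted plant: 7.84 × 10 = 78.4 N down at 6.64 m → arm 6.64 m, τ = 78.4 × 6.64 = 520.6 N·m clockwise.
Lamp: 2.14 × 10 = 21.4 N down at 1.95 m → arm 1.95 m, τ = 21.4 × 1.95 = 41.73 N·m clockwise.
Speaker: 16.9 × 10 = 169 N down at 7.28 m → arm 7.28 m, τ = 169 × 7.28 = 1230 N·m clockwise.
Net moment of the loads = 1792 N·m clockwise.
The upward force F acts at the right end, arm 7.44 m, giving F × 7.44 counterclockwise.
Balancing moments: F × 7.44 = 1792, giving F = 1792 / 7.44 = 241 N.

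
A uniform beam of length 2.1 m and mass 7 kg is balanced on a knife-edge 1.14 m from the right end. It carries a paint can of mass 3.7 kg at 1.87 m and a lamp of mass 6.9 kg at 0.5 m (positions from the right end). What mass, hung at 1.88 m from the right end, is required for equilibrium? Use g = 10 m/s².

m ≈ 3.17 kg

Taking torques about the knife-edge (at 1.14 m from the right end):
Beam weight: 7 × 10 = 70 N down at 1.05 m → arm 0.09 m, τ = 70 × 0.09 = 6.3 N·m clockwise.
Paint can: 3.7 × 10 = 37 N down at 1.87 m → arm 0.73 m, τ = 37 × 0.73 = 27.01 N·m counterclockwise.
Lamp: 6.9 × 10 = 69 N down at 0.5 m → arm 0.64 m, τ = 69 × 0.64 = 44.16 N·m clockwise.
Net moment of known loads = 23.45 N·m clockwise.
An unknown mass m at 1.88 m has arm 0.74 m; its moment is m·g·0.74 counterclockwise.
Balancing moments: m × 10 × 0.74 = 23.45, giving m = 23.45 / (10 × 0.74) = 3.17 kg.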